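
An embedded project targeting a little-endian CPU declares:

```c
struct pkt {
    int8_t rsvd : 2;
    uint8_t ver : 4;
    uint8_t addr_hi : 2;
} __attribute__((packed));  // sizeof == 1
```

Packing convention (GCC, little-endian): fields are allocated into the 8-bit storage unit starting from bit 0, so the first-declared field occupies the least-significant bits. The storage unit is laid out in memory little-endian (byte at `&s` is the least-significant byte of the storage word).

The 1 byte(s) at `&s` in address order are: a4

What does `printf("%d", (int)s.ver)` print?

[0]=0xa4 (little-endian) → word 0xa4
rsvd [0+:2] = (word>>0) & 0x3 = 0
ver [2+:4] = (word>>2) & 0xf = 9  ←
addr_hi [6+:2] = (word>>6) & 0x3 = 2

9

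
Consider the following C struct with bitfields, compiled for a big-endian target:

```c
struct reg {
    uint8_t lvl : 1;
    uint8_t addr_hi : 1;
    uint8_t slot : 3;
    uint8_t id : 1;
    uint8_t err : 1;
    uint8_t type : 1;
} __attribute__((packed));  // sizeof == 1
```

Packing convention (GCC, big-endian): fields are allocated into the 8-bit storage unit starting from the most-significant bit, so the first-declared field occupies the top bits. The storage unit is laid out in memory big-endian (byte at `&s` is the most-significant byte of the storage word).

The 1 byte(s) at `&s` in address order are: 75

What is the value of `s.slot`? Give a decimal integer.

[0]=0x75 (big-endian) → word 0x75
lvl:1 @ bit 7 → (0x75>>7)&0x1 = 0x0
addr_hi:1 @ bit 6 → (0x75>>6)&0x1 = 0x1
slot:3 @ bit 3 → (0x75>>3)&0x7 = 0x6  ←
id:1 @ bit 2 → (0x75>>2)&0x1 = 0x1
err:1 @ bit 1 → (0x75>>1)&0x1 = 0x0
type:1 @ bit 0 → (0x75>>0)&0x1 = 0x1

6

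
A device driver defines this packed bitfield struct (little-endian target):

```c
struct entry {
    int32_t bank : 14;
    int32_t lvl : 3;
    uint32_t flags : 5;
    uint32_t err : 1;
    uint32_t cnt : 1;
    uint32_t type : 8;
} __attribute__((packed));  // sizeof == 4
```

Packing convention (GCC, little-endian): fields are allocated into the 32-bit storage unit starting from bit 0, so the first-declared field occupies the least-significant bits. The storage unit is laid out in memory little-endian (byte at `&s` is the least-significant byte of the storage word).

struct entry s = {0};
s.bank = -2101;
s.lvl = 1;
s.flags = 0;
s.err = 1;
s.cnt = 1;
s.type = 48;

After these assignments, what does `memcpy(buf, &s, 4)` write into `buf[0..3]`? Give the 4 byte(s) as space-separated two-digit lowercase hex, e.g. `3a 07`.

cb 77 c0 30

bank (14b) val=-2101 bits=0x37cb at bit 0: 0x000037cb
lvl (3b) val=1 bits=0x1 at bit 14: 0x000077cb
flags (5b) val=0 bits=0x0 at bit 17: 0x000077cb
err (1b) val=1 bits=0x1 at bit 22: 0x004077cb
cnt (1b) val=1 bits=0x1 at bit 23: 0x00c077cb
type (8b) val=48 bits=0x30 at bit 24: 0x30c077cb
word = 0x30c077cb → little-endian bytes:
  [0]=0xcb  [1]=0x77  [2]=0xc0  [3]=0x30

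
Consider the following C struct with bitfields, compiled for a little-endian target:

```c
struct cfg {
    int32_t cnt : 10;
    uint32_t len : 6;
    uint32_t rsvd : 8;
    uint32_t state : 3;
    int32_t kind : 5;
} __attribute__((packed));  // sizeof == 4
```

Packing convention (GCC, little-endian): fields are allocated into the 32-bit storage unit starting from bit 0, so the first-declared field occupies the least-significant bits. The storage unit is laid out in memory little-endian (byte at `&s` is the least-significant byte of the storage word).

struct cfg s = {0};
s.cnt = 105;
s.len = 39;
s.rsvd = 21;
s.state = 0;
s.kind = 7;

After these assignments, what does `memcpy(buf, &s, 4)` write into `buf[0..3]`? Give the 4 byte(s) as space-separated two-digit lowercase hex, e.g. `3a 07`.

69 9c 15 38

cnt:10 = 105 → 0x69 << 0 → word 0x00000069
len:6 = 39 → 0x27 << 10 → word 0x00009c69
rsvd:8 = 21 → 0x15 << 16 → word 0x00159c69
state:3 = 0 → 0x0 << 24 → word 0x00159c69
kind:5 = 7 → 0x7 << 27 → word 0x38159c69
word = 0x38159c69 → little-endian bytes:
  [0]=0x69  [1]=0x9c  [2]=0x15  [3]=0x38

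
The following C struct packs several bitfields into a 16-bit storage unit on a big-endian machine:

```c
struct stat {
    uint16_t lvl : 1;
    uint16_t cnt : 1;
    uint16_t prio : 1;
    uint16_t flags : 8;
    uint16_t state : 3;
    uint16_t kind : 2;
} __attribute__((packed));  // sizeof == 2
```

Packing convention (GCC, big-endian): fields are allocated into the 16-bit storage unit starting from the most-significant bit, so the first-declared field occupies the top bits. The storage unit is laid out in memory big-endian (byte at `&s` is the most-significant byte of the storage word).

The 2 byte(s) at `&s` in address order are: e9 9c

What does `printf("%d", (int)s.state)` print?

[0]=0xe9 [1]=0x9c (big-endian) → word 0xe99c
lvl [15+:1] = (word>>15) & 0x1 = 1
cnt [14+:1] = (word>>14) & 0x1 = 1
prio [13+:1] = (word>>13) & 0x1 = 1
flags [5+:8] = (word>>5) & 0xff = 76
state [2+:3] = (word>>2) & 0x7 = 7  ←
kind [0+:2] = (word>>0) & 0x3 = 0

7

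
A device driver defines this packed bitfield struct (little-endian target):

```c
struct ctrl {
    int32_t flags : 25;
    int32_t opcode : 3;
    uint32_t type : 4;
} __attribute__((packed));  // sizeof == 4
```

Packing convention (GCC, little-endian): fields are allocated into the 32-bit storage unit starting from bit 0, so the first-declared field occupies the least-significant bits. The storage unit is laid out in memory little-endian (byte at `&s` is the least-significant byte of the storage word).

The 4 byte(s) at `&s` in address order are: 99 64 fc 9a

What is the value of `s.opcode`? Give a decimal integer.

[0]=0x99 [1]=0x64 [2]=0xfc [3]=0x9a (little-endian) → word 0x9afc6499
flags:25 @ bit 0 → (0x9afc6499>>0)&0x1ffffff = 0xfc6499
opcode:3 @ bit 25 → (0x9afc6499>>25)&0x7 = 0x5  ←
type:4 @ bit 28 → (0x9afc6499>>28)&0xf = 0x9
opcode signed 3b, MSB=1: 5 - 8 = -3

-3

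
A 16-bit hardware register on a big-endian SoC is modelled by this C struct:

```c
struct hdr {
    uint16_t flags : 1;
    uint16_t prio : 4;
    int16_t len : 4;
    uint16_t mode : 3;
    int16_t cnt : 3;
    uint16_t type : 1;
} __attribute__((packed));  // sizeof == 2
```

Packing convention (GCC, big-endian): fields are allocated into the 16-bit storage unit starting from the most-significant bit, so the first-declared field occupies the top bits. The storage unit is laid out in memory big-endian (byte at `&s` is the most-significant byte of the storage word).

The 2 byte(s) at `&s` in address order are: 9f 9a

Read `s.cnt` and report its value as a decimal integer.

-3

[0]=0x9f [1]=0x9a (big-endian) → word 0x9f9a
flags [15+:1] = (word>>15) & 0x1 = 1
prio [11+:4] = (word>>11) & 0xf = 3
len [7+:4] = (word>>7) & 0xf = 15
mode [4+:3] = (word>>4) & 0x7 = 1
cnt [1+:3] = (word>>1) & 0x7 = 5  ←
type [0+:1] = (word>>0) & 0x1 = 0
cnt signed 3b, MSB=1: 5 - 8 = -3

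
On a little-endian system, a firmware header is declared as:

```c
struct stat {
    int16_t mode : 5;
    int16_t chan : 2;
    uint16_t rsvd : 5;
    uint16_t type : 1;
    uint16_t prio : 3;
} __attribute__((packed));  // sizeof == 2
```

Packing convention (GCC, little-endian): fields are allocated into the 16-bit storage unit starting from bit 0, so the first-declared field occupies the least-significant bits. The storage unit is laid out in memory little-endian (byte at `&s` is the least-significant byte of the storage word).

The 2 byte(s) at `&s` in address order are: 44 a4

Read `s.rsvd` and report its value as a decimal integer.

[0]=0x44 [1]=0xa4 (little-endian) → word 0xa444
mode [0+:5] = (word>>0) & 0x1f = 4
chan [5+:2] = (word>>5) & 0x3 = 2
rsvd [7+:5] = (word>>7) & 0x1f = 8  ←
type [12+:1] = (word>>12) & 0x1 = 0
prio [13+:3] = (word>>13) & 0x7 = 5

8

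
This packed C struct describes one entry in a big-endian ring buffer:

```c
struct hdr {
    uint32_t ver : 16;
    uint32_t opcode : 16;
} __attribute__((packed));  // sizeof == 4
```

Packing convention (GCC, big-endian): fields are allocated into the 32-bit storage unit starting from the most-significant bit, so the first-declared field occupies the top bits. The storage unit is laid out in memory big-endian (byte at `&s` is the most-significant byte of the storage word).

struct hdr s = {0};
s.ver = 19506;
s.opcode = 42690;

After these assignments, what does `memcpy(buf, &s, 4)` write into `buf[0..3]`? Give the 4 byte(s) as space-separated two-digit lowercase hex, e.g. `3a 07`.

4c 32 a6 c2

[16+:16] ver=19506 & 0xffff = 0x4c32; word=0x4c320000
[0+:16] opcode=42690 & 0xffff = 0xa6c2; word=0x4c32a6c2
word = 0x4c32a6c2 → big-endian bytes:
  [0]=0x4c  [1]=0x32  [2]=0xa6  [3]=0xc2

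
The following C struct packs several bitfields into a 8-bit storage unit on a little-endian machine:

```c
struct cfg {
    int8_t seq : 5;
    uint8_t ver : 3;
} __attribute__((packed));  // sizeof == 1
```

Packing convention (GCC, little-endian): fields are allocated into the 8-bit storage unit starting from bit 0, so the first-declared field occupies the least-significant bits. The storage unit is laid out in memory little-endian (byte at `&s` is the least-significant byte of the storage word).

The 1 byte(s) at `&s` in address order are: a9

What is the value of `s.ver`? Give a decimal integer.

[0]=0xa9 (little-endian) → word 0xa9
seq:5 @ bit 0 → (0xa9>>0)&0x1f = 0x9
ver:3 @ bit 5 → (0xa9>>5)&0x7 = 0x5  ←

5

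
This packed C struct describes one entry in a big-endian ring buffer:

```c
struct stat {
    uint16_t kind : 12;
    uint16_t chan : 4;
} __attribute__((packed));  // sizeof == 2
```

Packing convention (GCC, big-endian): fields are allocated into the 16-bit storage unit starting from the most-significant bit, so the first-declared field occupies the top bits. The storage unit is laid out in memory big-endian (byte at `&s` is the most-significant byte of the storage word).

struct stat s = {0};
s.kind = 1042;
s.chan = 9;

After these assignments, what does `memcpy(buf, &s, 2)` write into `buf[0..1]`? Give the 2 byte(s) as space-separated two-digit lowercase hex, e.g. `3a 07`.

41 29

kind:12 = 1042 → 0x412 << 4 → word 0x4120
chan:4 = 9 → 0x9 << 0 → word 0x4129
word = 0x4129 → big-endian bytes:
  [0]=0x41  [1]=0x29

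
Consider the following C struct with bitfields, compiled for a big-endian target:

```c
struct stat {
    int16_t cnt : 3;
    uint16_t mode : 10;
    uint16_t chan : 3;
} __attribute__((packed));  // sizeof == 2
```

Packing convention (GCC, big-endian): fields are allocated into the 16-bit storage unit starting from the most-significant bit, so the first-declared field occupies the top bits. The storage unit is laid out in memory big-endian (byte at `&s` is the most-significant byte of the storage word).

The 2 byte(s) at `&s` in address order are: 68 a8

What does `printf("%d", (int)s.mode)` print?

277

[0]=0x68 [1]=0xa8 (big-endian) → word 0x68a8
cnt:3 @ bit 13 → (0x68a8>>13)&0x7 = 0x3
mode:10 @ bit 3 → (0x68a8>>3)&0x3ff = 0x115  ←
chan:3 @ bit 0 → (0x68a8>>0)&0x7 = 0x0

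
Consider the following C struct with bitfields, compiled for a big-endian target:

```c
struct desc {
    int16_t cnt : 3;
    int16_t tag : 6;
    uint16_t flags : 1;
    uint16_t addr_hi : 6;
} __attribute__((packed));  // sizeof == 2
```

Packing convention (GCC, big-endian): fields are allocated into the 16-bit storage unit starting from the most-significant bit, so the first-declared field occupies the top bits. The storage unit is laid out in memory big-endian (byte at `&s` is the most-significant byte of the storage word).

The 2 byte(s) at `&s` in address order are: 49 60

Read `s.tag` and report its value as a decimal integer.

[0]=0x49 [1]=0x60 (big-endian) → word 0x4960
cnt [13+:3] = (word>>13) & 0x7 = 2
tag [7+:6] = (word>>7) & 0x3f = 18  ←
flags [6+:1] = (word>>6) & 0x1 = 1
addr_hi [0+:6] = (word>>0) & 0x3f = 32
tag signed 6b, MSB=0: value = 18

18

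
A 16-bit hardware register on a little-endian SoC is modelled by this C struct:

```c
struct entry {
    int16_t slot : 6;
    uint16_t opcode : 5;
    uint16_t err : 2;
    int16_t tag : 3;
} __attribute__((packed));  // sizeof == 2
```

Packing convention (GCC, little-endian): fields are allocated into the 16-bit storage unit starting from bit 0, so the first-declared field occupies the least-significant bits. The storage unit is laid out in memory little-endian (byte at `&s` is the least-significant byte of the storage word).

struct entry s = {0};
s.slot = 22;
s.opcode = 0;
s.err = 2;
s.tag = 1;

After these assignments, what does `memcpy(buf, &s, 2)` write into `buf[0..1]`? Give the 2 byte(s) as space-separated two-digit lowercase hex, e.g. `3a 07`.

16 30

slot:6 = 22 → 0x16 << 0 → word 0x0016
opcode:5 = 0 → 0x0 << 6 → word 0x0016
err:2 = 2 → 0x2 << 11 → word 0x1016
tag:3 = 1 → 0x1 << 13 → word 0x3016
word = 0x3016 → little-endian bytes:
  [0]=0x16  [1]=0x30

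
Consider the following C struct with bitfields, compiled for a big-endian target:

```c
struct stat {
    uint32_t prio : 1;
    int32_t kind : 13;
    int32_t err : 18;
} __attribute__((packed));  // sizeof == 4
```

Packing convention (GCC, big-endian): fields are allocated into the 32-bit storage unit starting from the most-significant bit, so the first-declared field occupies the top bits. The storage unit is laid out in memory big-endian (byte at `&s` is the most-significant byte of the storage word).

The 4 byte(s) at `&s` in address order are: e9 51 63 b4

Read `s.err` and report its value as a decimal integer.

[0]=0xe9 [1]=0x51 [2]=0x63 [3]=0xb4 (big-endian) → word 0xe95163b4
prio:1 @ bit 31 → (0xe95163b4>>31)&0x1 = 0x1
kind:13 @ bit 18 → (0xe95163b4>>18)&0x1fff = 0x1a54
err:18 @ bit 0 → (0xe95163b4>>0)&0x3ffff = 0x163b4  ←
err signed 18b, MSB=0: value = 91060

91060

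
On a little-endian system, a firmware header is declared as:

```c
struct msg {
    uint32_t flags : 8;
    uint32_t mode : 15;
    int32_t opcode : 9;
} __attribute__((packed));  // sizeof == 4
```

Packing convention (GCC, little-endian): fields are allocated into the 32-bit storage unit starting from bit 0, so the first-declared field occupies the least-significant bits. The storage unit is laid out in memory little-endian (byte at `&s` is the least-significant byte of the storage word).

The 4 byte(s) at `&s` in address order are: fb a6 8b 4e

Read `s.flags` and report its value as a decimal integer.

251

[0]=0xfb [1]=0xa6 [2]=0x8b [3]=0x4e (little-endian) → word 0x4e8ba6fb
flags:8 @ bit 0 → (0x4e8ba6fb>>0)&0xff = 0xfb  ←
mode:15 @ bit 8 → (0x4e8ba6fb>>8)&0x7fff = 0xba6
opcode:9 @ bit 23 → (0x4e8ba6fb>>23)&0x1ff = 0x9d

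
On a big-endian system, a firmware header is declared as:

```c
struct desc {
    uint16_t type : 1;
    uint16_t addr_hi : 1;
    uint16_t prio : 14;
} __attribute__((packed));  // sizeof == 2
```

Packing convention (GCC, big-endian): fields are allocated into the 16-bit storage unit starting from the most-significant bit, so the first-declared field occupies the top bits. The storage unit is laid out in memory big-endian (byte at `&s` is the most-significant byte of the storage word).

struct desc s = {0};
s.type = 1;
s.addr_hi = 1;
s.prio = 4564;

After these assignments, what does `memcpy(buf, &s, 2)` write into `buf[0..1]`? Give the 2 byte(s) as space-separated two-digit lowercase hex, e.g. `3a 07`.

d1 d4

[15+:1] type=1 & 0x1 = 0x1; word=0x8000
[14+:1] addr_hi=1 & 0x1 = 0x1; word=0xc000
[0+:14] prio=4564 & 0x3fff = 0x11d4; word=0xd1d4
word = 0xd1d4 → big-endian bytes:
  [0]=0xd1  [1]=0xd4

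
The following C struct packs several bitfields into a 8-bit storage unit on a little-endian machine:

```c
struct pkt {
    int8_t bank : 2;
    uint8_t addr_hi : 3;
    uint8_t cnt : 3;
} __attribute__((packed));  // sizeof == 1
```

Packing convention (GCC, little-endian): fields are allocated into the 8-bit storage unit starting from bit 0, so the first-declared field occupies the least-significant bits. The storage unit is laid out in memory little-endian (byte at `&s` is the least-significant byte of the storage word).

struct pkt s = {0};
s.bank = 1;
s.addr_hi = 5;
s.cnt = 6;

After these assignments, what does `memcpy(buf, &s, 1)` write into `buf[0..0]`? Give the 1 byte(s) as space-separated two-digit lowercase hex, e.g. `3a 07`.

d5

bank:2 = 1 → 0x1 << 0 → word 0x01
addr_hi:3 = 5 → 0x5 << 2 → word 0x15
cnt:3 = 6 → 0x6 << 5 → word 0xd5
word = 0xd5 → little-endian bytes:
  [0]=0xd5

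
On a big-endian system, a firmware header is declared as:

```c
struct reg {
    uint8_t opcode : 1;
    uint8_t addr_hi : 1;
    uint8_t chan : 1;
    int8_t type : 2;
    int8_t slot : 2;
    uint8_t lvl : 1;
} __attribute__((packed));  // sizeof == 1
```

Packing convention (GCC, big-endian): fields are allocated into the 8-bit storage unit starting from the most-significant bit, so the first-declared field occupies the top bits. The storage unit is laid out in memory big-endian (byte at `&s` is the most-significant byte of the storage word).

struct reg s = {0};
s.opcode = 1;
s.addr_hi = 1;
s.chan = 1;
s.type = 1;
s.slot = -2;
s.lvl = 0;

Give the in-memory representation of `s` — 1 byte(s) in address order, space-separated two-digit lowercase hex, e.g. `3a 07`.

[7+:1] opcode=1 & 0x1 = 0x1; word=0x80
[6+:1] addr_hi=1 & 0x1 = 0x1; word=0xc0
[5+:1] chan=1 & 0x1 = 0x1; word=0xe0
[3+:2] type=1 & 0x3 = 0x1; word=0xe8
[1+:2] slot=-2 & 0x3 = 0x2; word=0xec
[0+:1] lvl=0 & 0x1 = 0x0; word=0xec
word = 0xec → big-endian bytes:
  [0]=0xec

ec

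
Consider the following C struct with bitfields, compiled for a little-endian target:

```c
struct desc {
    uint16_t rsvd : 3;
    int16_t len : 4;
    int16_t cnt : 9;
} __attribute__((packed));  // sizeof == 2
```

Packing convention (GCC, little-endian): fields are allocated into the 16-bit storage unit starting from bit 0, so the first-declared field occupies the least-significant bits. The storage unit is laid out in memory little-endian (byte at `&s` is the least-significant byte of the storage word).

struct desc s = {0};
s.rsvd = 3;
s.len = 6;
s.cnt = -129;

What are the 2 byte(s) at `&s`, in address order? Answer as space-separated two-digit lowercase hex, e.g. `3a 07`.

[0+:3] rsvd=3 & 0x7 = 0x3; word=0x0003
[3+:4] len=6 & 0xf = 0x6; word=0x0033
[7+:9] cnt=-129 & 0x1ff = 0x17f; word=0xbfb3
word = 0xbfb3 → little-endian bytes:
  [0]=0xb3  [1]=0xbf

b3 bf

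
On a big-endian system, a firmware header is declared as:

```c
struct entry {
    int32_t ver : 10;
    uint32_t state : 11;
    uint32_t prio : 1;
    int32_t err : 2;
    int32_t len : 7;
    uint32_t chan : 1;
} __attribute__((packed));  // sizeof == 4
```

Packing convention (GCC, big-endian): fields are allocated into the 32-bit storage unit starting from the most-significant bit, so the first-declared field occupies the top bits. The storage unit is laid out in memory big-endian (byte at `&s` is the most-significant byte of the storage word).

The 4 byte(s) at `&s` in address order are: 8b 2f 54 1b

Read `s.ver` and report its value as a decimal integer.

[0]=0x8b [1]=0x2f [2]=0x54 [3]=0x1b (big-endian) → word 0x8b2f541b
ver:10 @ bit 22 → (0x8b2f541b>>22)&0x3ff = 0x22c  ←
state:11 @ bit 11 → (0x8b2f541b>>11)&0x7ff = 0x5ea
prio:1 @ bit 10 → (0x8b2f541b>>10)&0x1 = 0x1
err:2 @ bit 8 → (0x8b2f541b>>8)&0x3 = 0x0
len:7 @ bit 1 → (0x8b2f541b>>1)&0x7f = 0xd
chan:1 @ bit 0 → (0x8b2f541b>>0)&0x1 = 0x1
ver signed 10b, MSB=1: 556 - 1024 = -468

-468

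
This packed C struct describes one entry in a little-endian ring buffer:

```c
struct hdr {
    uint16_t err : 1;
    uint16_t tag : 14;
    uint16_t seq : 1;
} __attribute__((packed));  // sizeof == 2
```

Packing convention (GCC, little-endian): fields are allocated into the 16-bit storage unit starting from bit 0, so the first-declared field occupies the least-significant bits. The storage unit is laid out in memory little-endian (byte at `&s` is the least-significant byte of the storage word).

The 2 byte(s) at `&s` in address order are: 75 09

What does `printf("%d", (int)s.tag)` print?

[0]=0x75 [1]=0x09 (little-endian) → word 0x0975
err [0+:1] = (word>>0) & 0x1 = 1
tag [1+:14] = (word>>1) & 0x3fff = 1210  ←
seq [15+:1] = (word>>15) & 0x1 = 0

1210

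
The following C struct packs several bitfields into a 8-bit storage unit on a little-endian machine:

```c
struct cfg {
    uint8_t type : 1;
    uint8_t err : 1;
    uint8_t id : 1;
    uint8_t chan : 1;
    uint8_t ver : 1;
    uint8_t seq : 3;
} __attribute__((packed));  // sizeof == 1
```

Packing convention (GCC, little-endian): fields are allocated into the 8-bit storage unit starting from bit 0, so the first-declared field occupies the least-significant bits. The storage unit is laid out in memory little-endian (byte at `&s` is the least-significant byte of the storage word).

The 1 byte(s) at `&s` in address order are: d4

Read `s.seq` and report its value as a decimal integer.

[0]=0xd4 (little-endian) → word 0xd4
type:1 @ bit 0 → (0xd4>>0)&0x1 = 0x0
err:1 @ bit 1 → (0xd4>>1)&0x1 = 0x0
id:1 @ bit 2 → (0xd4>>2)&0x1 = 0x1
chan:1 @ bit 3 → (0xd4>>3)&0x1 = 0x0
ver:1 @ bit 4 → (0xd4>>4)&0x1 = 0x1
seq:3 @ bit 5 → (0xd4>>5)&0x7 = 0x6  ←

6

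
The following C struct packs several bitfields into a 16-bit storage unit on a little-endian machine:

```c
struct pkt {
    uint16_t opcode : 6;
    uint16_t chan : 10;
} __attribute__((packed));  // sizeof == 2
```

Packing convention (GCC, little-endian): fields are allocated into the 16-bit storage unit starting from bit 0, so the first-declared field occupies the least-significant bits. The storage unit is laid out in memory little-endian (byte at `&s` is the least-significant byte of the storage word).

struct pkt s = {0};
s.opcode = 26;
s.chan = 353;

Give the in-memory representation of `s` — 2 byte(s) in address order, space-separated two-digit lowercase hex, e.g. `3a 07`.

opcode (6b) val=26 bits=0x1a at bit 0: 0x001a
chan (10b) val=353 bits=0x161 at bit 6: 0x585a
word = 0x585a → little-endian bytes:
  [0]=0x5a  [1]=0x58

5a 58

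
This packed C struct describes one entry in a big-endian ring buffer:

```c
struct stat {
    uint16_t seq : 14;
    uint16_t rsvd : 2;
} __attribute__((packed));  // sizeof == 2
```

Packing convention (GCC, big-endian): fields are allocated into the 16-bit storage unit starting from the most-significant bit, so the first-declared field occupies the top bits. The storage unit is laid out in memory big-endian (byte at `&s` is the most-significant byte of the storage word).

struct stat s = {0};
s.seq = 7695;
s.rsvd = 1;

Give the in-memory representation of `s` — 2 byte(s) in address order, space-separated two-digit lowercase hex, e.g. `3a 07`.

seq:14 = 7695 → 0x1e0f << 2 → word 0x783c
rsvd:2 = 1 → 0x1 << 0 → word 0x783d
word = 0x783d → big-endian bytes:
  [0]=0x78  [1]=0x3d

78 3d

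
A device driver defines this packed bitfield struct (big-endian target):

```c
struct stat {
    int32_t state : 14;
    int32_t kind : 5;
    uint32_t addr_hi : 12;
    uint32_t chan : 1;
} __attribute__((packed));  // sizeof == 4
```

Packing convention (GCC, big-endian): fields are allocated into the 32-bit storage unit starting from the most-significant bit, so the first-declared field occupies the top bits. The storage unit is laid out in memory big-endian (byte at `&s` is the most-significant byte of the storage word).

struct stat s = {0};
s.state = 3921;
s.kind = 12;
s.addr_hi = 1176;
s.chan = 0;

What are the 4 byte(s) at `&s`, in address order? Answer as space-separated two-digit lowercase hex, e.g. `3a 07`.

3d 45 89 30

state (14b) val=3921 bits=0xf51 at bit 18: 0x3d440000
kind (5b) val=12 bits=0xc at bit 13: 0x3d458000
addr_hi (12b) val=1176 bits=0x498 at bit 1: 0x3d458930
chan (1b) val=0 bits=0x0 at bit 0: 0x3d458930
word = 0x3d458930 → big-endian bytes:
  [0]=0x3d  [1]=0x45  [2]=0x89  [3]=0x30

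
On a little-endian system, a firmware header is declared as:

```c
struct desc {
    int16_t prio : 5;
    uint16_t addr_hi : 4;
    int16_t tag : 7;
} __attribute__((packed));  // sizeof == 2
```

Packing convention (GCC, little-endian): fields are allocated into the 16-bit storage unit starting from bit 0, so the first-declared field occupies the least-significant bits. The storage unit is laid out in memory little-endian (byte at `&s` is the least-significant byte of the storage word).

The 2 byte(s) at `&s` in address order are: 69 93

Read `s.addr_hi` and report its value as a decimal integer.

11

[0]=0x69 [1]=0x93 (little-endian) → word 0x9369
prio [0+:5] = (word>>0) & 0x1f = 9
addr_hi [5+:4] = (word>>5) & 0xf = 11  ←
tag [9+:7] = (word>>9) & 0x7f = 73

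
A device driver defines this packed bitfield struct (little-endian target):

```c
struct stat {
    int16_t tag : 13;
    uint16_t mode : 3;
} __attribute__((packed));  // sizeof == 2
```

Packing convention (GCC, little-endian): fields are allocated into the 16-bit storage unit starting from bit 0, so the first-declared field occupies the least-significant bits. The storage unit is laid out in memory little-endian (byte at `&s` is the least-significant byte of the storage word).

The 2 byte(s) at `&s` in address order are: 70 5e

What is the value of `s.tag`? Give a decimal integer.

-400

[0]=0x70 [1]=0x5e (little-endian) → word 0x5e70
tag [0+:13] = (word>>0) & 0x1fff = 7792  ←
mode [13+:3] = (word>>13) & 0x7 = 2
tag signed 13b, MSB=1: 7792 - 8192 = -400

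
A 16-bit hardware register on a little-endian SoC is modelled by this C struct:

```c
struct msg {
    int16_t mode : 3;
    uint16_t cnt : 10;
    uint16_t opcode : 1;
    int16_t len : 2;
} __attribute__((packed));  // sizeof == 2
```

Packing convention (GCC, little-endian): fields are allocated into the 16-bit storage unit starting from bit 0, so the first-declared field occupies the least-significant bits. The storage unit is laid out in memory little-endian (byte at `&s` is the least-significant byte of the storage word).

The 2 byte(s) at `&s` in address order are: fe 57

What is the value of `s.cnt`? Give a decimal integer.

[0]=0xfe [1]=0x57 (little-endian) → word 0x57fe
mode [0+:3] = (word>>0) & 0x7 = 6
cnt [3+:10] = (word>>3) & 0x3ff = 767  ←
opcode [13+:1] = (word>>13) & 0x1 = 0
len [14+:2] = (word>>14) & 0x3 = 1

767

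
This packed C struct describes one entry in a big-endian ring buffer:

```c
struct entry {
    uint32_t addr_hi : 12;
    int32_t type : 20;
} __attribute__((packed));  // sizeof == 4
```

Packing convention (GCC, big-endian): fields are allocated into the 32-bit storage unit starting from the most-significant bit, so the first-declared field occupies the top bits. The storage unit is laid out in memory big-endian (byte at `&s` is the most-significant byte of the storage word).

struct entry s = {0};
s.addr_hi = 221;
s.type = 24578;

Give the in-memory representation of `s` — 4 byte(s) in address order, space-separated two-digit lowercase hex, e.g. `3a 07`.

[20+:12] addr_hi=221 & 0xfff = 0xdd; word=0x0dd00000
[0+:20] type=24578 & 0xfffff = 0x6002; word=0x0dd06002
word = 0x0dd06002 → big-endian bytes:
  [0]=0x0d  [1]=0xd0  [2]=0x60  [3]=0x02

0d d0 60 02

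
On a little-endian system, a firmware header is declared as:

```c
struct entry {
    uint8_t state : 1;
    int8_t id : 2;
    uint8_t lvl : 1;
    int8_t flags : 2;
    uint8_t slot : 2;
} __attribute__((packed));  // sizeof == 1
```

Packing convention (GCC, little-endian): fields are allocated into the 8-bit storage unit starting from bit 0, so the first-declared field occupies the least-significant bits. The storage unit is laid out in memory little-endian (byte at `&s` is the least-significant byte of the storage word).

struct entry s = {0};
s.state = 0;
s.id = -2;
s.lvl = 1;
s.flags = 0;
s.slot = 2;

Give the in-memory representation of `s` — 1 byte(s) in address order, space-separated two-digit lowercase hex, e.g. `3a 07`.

8c

state:1 = 0 → 0x0 << 0 → word 0x00
id:2 = -2 → 0x2 << 1 → word 0x04
lvl:1 = 1 → 0x1 << 3 → word 0x0c
flags:2 = 0 → 0x0 << 4 → word 0x0c
slot:2 = 2 → 0x2 << 6 → word 0x8c
word = 0x8c → little-endian bytes:
  [0]=0x8c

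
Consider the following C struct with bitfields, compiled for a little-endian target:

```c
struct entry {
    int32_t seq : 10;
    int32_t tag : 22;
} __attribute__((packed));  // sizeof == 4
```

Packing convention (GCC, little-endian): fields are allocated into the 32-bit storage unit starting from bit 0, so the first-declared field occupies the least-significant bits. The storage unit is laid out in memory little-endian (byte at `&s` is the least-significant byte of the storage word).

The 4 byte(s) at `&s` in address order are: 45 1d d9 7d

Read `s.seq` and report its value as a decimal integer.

[0]=0x45 [1]=0x1d [2]=0xd9 [3]=0x7d (little-endian) → word 0x7dd91d45
seq [0+:10] = (word>>0) & 0x3ff = 325  ←
tag [10+:22] = (word>>10) & 0x3fffff = 2061895
seq signed 10b, MSB=0: value = 325

325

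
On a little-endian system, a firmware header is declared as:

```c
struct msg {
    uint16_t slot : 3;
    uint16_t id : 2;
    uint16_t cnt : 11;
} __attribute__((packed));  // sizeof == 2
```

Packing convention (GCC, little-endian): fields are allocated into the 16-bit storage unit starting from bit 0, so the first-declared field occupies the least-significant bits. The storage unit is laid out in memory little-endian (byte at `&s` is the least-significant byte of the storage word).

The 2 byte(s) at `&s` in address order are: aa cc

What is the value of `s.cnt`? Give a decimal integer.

1637

[0]=0xaa [1]=0xcc (little-endian) → word 0xccaa
slot [0+:3] = (word>>0) & 0x7 = 2
id [3+:2] = (word>>3) & 0x3 = 1
cnt [5+:11] = (word>>5) & 0x7ff = 1637  ←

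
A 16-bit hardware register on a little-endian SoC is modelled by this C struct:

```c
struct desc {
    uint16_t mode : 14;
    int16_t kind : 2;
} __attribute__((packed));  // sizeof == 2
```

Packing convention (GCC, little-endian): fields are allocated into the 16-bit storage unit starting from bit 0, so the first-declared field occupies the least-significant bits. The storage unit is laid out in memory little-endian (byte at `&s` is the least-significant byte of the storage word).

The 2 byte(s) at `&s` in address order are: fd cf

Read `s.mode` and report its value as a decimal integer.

[0]=0xfd [1]=0xcf (little-endian) → word 0xcffd
mode:14 @ bit 0 → (0xcffd>>0)&0x3fff = 0xffd  ←
kind:2 @ bit 14 → (0xcffd>>14)&0x3 = 0x3

4093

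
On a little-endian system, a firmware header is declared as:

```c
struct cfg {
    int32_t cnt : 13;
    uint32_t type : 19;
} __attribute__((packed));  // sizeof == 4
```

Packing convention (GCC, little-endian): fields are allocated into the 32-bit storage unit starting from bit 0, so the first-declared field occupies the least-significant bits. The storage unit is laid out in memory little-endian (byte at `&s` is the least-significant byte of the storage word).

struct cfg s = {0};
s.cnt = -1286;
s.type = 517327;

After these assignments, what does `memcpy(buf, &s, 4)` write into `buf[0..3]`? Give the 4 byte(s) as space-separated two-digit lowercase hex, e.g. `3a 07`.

fa fa 99 fc

cnt (13b) val=-1286 bits=0x1afa at bit 0: 0x00001afa
type (19b) val=517327 bits=0x7e4cf at bit 13: 0xfc99fafa
word = 0xfc99fafa → little-endian bytes:
  [0]=0xfa  [1]=0xfa  [2]=0x99  [3]=0xfc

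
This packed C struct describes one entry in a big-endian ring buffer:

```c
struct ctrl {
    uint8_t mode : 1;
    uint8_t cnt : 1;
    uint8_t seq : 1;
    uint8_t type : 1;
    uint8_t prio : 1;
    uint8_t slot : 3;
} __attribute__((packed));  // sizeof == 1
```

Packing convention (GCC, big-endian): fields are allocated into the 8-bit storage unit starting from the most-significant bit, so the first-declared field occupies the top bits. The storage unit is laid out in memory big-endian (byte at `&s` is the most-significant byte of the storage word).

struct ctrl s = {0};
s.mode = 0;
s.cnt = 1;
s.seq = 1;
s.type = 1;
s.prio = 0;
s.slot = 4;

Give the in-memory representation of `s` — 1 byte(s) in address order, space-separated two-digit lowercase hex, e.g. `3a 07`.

mode (1b) val=0 bits=0x0 at bit 7: 0x00
cnt (1b) val=1 bits=0x1 at bit 6: 0x40
seq (1b) val=1 bits=0x1 at bit 5: 0x60
type (1b) val=1 bits=0x1 at bit 4: 0x70
prio (1b) val=0 bits=0x0 at bit 3: 0x70
slot (3b) val=4 bits=0x4 at bit 0: 0x74
word = 0x74 → big-endian bytes:
  [0]=0x74

74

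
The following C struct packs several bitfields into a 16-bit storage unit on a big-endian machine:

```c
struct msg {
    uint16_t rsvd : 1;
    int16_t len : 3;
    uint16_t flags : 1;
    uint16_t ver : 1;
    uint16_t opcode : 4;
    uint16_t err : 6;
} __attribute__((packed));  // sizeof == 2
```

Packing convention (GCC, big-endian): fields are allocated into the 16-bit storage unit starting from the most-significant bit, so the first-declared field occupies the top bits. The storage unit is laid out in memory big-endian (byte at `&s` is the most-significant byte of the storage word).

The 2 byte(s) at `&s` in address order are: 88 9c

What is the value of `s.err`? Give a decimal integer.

28

[0]=0x88 [1]=0x9c (big-endian) → word 0x889c
rsvd [15+:1] = (word>>15) & 0x1 = 1
len [12+:3] = (word>>12) & 0x7 = 0
flags [11+:1] = (word>>11) & 0x1 = 1
ver [10+:1] = (word>>10) & 0x1 = 0
opcode [6+:4] = (word>>6) & 0xf = 2
err [0+:6] = (word>>0) & 0x3f = 28  ←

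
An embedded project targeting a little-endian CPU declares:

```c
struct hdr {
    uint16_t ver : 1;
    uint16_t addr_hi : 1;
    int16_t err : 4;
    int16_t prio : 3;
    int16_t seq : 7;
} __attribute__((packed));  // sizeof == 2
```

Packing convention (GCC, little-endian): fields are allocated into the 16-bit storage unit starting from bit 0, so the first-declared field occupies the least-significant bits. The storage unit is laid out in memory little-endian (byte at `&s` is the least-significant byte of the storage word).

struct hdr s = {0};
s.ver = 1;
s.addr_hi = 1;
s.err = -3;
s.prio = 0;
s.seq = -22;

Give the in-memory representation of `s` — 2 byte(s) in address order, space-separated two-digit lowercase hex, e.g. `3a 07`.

37 d4

ver:1 = 1 → 0x1 << 0 → word 0x0001
addr_hi:1 = 1 → 0x1 << 1 → word 0x0003
err:4 = -3 → 0xd << 2 → word 0x0037
prio:3 = 0 → 0x0 << 6 → word 0x0037
seq:7 = -22 → 0x6a << 9 → word 0xd437
word = 0xd437 → little-endian bytes:
  [0]=0x37  [1]=0xd4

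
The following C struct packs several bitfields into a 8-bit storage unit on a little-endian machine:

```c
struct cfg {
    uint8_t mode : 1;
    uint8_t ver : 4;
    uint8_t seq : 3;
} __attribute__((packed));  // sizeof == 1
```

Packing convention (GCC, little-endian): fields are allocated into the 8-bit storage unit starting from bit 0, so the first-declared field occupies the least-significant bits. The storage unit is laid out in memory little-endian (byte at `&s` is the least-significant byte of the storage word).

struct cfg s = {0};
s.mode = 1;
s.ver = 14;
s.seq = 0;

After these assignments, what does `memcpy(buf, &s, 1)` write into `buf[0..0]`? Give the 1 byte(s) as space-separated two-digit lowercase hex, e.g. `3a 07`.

1d

mode (1b) val=1 bits=0x1 at bit 0: 0x01
ver (4b) val=14 bits=0xe at bit 1: 0x1d
seq (3b) val=0 bits=0x0 at bit 5: 0x1d
word = 0x1d → little-endian bytes:
  [0]=0x1d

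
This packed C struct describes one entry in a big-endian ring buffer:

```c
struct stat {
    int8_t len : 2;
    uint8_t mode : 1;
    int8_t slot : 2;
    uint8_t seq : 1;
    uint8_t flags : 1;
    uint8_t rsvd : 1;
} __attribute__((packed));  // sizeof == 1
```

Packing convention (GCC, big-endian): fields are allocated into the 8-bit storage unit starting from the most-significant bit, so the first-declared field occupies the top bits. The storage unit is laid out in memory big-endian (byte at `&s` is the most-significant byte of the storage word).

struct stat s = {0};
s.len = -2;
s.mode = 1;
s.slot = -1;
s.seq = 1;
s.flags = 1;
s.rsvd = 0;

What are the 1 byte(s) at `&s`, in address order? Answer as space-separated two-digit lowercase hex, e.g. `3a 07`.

len:2 = -2 → 0x2 << 6 → word 0x80
mode:1 = 1 → 0x1 << 5 → word 0xa0
slot:2 = -1 → 0x3 << 3 → word 0xb8
seq:1 = 1 → 0x1 << 2 → word 0xbc
flags:1 = 1 → 0x1 << 1 → word 0xbe
rsvd:1 = 0 → 0x0 << 0 → word 0xbe
word = 0xbe → big-endian bytes:
  [0]=0xbe

be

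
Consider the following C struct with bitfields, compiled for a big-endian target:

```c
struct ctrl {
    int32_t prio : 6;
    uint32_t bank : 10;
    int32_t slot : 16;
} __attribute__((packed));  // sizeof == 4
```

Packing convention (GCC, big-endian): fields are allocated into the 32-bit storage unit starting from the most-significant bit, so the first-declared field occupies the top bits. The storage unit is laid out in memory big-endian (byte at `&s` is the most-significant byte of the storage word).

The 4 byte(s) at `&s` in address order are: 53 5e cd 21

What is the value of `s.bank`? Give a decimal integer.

[0]=0x53 [1]=0x5e [2]=0xcd [3]=0x21 (big-endian) → word 0x535ecd21
prio:6 @ bit 26 → (0x535ecd21>>26)&0x3f = 0x14
bank:10 @ bit 16 → (0x535ecd21>>16)&0x3ff = 0x35e  ←
slot:16 @ bit 0 → (0x535ecd21>>0)&0xffff = 0xcd21

862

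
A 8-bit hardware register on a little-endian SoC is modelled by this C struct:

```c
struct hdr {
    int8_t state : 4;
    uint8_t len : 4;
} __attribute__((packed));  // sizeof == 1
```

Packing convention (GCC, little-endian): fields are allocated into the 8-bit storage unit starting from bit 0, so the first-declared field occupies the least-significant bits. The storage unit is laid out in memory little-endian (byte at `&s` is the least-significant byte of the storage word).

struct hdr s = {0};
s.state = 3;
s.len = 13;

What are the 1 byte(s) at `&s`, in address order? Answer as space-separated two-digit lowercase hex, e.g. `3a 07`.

state (4b) val=3 bits=0x3 at bit 0: 0x03
len (4b) val=13 bits=0xd at bit 4: 0xd3
word = 0xd3 → little-endian bytes:
  [0]=0xd3

d3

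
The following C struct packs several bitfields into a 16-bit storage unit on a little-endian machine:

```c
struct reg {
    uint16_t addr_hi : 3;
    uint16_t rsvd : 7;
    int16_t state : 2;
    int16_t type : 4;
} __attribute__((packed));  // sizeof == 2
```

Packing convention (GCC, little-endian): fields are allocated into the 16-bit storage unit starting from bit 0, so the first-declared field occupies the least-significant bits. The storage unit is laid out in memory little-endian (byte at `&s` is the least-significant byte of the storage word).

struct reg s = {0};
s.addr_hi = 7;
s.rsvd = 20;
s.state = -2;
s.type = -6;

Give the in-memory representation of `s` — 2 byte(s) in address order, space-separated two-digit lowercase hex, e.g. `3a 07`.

addr_hi (3b) val=7 bits=0x7 at bit 0: 0x0007
rsvd (7b) val=20 bits=0x14 at bit 3: 0x00a7
state (2b) val=-2 bits=0x2 at bit 10: 0x08a7
type (4b) val=-6 bits=0xa at bit 12: 0xa8a7
word = 0xa8a7 → little-endian bytes:
  [0]=0xa7  [1]=0xa8

a7 a8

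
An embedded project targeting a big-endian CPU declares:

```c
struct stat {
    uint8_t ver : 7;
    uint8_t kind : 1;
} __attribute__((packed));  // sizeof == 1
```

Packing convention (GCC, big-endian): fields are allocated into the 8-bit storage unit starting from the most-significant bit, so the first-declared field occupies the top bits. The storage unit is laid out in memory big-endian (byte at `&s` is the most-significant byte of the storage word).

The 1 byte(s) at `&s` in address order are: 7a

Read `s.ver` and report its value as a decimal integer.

61

[0]=0x7a (big-endian) → word 0x7a
ver:7 @ bit 1 → (0x7a>>1)&0x7f = 0x3d  ←
kind:1 @ bit 0 → (0x7a>>0)&0x1 = 0x0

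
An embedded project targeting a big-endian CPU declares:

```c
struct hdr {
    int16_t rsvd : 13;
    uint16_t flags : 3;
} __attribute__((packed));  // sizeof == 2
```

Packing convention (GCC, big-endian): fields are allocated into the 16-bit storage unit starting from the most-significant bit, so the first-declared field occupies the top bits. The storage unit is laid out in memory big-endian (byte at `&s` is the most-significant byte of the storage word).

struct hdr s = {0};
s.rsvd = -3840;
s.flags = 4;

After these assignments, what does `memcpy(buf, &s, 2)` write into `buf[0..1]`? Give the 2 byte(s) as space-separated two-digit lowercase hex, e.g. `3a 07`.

88 04

rsvd:13 = -3840 → 0x1100 << 3 → word 0x8800
flags:3 = 4 → 0x4 << 0 → word 0x8804
word = 0x8804 → big-endian bytes:
  [0]=0x88  [1]=0x04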